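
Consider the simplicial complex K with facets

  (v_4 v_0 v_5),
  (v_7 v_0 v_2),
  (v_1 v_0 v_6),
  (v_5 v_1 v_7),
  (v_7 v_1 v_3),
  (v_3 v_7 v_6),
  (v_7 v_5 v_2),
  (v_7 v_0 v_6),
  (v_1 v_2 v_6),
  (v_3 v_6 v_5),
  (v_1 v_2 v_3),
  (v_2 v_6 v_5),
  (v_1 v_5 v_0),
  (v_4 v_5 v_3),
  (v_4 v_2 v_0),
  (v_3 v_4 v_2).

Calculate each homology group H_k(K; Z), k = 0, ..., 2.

Fix the vertex order v_0 < v_1 < v_2 < v_3 < v_4 < v_5 < v_6 < v_7 and write every simplex with vertices in increasing order. Then dim K = 2 and the simplices of K are:

  0-simplices (8): [v_0], [v_1], [v_2], [v_3], [v_4], [v_5], [v_6], [v_7]
  1-simplices (24): (24 of them)
  2-simplices (16): (16 of them)

giving chain groups C_0 ≅ Z^8, C_1 ≅ Z^24, C_2 ≅ Z^16.

The boundary map ∂_1: C_1 → C_0 sends each edge [p,q] (with p < q) to q − p.
The resulting 8×24 matrix has rank 7, and its Smith normal form has invariant factors (1,1,1,1,1,1,1).

The boundary map ∂_2: C_2 → C_1 maps a triangle to the signed sum of its edges. For instance
  ∂[v_3,v_6,v_7] = [v_6,v_7] − [v_3,v_7] + [v_3,v_6],
  ∂[v_0,v_1,v_5] = [v_1,v_5] − [v_0,v_5] + [v_0,v_1].
The resulting 24×16 matrix has rank 15, and its Smith normal form has invariant factors (1,1,1,1,1,1,1,1,1,1,1,1,1,1,1).

Reading off H_k = ker ∂_k / im ∂_{k+1}:

  H_0: rank C_0 − rank ∂_1 = 8 − 7 = 1, and the invariant factors of ∂_1 are all 1, so H_0 ≅ Z.
  H_1: rank ker ∂_1 − rank ∂_2 = (24 − 7) − 15 = 2, and the invariant factors of ∂_2 are all 1, so H_1 ≅ Z^2.
  H_2: rank ker ∂_2 − rank ∂_3 = (16 − 15) − 0 = 1, and there is no ∂_3, so H_2 ≅ Z.

(K is a triangulation of the torus T^2.)

H_0 ≅ Z,  H_1 ≅ Z^2,  H_2 ≅ Z.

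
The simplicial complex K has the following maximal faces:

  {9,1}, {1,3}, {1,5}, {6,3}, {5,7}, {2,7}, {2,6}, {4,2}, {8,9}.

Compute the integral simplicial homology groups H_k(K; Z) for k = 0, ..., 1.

H_0 ≅ Z,  H_1 ≅ Z.

Order the vertices as 1 < 2 < 3 < 4 < 5 < 6 < 7 < 8 < 9. Listing each simplex with vertices in this order, K has dimension 1 with simplices:

  0-simplices (9): [1], [2], [3], [4], [5], [6], [7], [8], [9]
  1-simplices (9): [1,3], [1,5], [1,9], [2,4], [2,6], [2,7], [3,6], [5,7], [8,9]

so the chain groups are C_0 ≅ Z^9, C_1 ≅ Z^9.

∂_1: C_1 → C_0 sends each edge [p,q] (with p < q) to q − p.
This gives a 9×9 integer matrix of rank 8; reducing to Smith normal form yields diagonal entries (1,1,1,1,1,1,1,1).

Computing H_k = (kernel of ∂_k) / (image of ∂_{k+1}):

  H_0: rank C_0 − rank ∂_1 = 9 − 8 = 1, and the invariant factors of ∂_1 are all 1, so H_0 ≅ Z.
  H_1: rank ker ∂_1 − rank ∂_2 = (9 − 8) − 0 = 1, and there is no ∂_2, so H_1 ≅ Z.

As a check, the Euler characteristic is 9 − 9 = 0, which agrees with 1 − 1 = 0.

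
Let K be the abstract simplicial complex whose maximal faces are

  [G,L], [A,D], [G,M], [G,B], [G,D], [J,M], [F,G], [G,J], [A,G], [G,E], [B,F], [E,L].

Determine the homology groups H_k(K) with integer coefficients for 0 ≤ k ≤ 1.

H_0 ≅ Z,  H_1 ≅ Z^4.

Order the vertices as A < B < D < E < F < G < J < L < M. Listing each simplex with vertices in this order, K has dimension 1 with simplices:

  0-simplices (9): A, B, D, E, F, G, J, L, M
  1-simplices (12): AD, AG, BF, BG, DG, EG, EL, FG, GJ, GL, GM, JM

Hence C_0 ≅ Z^9, C_1 ≅ Z^12.

∂_1: C_1 → C_0 maps an edge to its endpoints' difference, ∂[p,q] = q − p. For instance
  ∂AD = D − A.
The resulting 9×12 matrix has rank 8, and its Smith normal form has invariant factors (1,1,1,1,1,1,1,1).

Now H_k = ker ∂_k / im ∂_{k+1}, so:

  H_0: rank C_0 − rank ∂_1 = 9 − 8 = 1, and the invariant factors of ∂_1 are all 1, so H_0 = Z.
  H_1: rank ker ∂_1 − rank ∂_2 = (12 − 8) − 0 = 4, and there is no ∂_2, so H_1 = Z^4.

(K is a triangulation of a wedge of 4 circles.)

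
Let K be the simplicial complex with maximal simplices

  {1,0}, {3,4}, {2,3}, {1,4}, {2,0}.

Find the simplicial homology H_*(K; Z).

H_0 ≅ Z,  H_1 ≅ Z.

Fix the vertex order 0 < 1 < 2 < 3 < 4 and write every simplex with vertices in increasing order. Then dim K = 1 and the simplices of K are:

  0-simplices (5): [0], [1], [2], [3], [4]
  1-simplices (5): [0,1], [0,2], [1,4], [2,3], [3,4]

so the chain groups are C_0 ≅ Z^5, C_1 ≅ Z^5.

∂_1: C_1 → C_0 sends each edge [p,q] (with p < q) to q − p.
The 5×5 boundary matrix has rank 4 and Smith normal form diag(1,1,1,1).

Now H_k = ker ∂_k / im ∂_{k+1}, so:

  H_0: rank C_0 − rank ∂_1 = 5 − 4 = 1, and the invariant factors of ∂_1 are all 1, so H_0 ≅ Z.
  H_1: rank ker ∂_1 − rank ∂_2 = (5 − 4) − 0 = 1, and there is no ∂_2, so H_1 ≅ Z.

(K is a triangulation of the circle S^1.)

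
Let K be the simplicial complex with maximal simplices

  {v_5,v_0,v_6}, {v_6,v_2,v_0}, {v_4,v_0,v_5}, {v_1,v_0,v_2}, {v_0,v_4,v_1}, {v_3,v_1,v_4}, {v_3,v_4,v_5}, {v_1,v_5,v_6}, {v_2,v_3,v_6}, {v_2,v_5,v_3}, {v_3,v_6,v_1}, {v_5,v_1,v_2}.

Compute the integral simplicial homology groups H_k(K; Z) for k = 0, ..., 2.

H_0 = Z,  H_1 = Z/2,  H_2 = 0.

Take the total order v_0 < v_1 < v_2 < v_3 < v_4 < v_5 < v_6 on the vertex set. Then K (dimension 2) consists of the simplices:

  0-simplices (7): [v_0], [v_1], [v_2], [v_3], [v_4], [v_5], [v_6]
  1-simplices (18): (18 of them)
  2-simplices (12): (12 of them)

so the chain groups are C_0 ≅ Z^7, C_1 ≅ Z^18, C_2 ≅ Z^12.

The boundary map ∂_1: C_1 → C_0 is given by ∂[p,q] = [q] − [p]. For instance
  ∂[v_1,v_4] = [v_4] − [v_1].
As a 7×18 matrix over Z this has rank 6, with invariant factors (1,1,1,1,1,1).

Boundary ∂_2: C_2 → C_1 sends each 2-simplex [p,q,r] to [q,r] − [p,r] + [p,q]. For instance
  ∂[v_1,v_3,v_4] = [v_3,v_4] − [v_1,v_4] + [v_1,v_3],
  ∂[v_1,v_3,v_6] = [v_3,v_6] − [v_1,v_6] + [v_1,v_3].
As a 18×12 matrix over Z this has rank 12, with invariant factors (1,1,1,1,1,1,1,1,1,1,1,2).

Computing H_k = (kernel of ∂_k) / (image of ∂_{k+1}):

  H_0: rank C_0 − rank ∂_1 = 7 − 6 = 1, and the invariant factors of ∂_1 are all 1, so H_0 = Z.
  H_1: rank ker ∂_1 − rank ∂_2 = (18 − 6) − 12 = 0, and ∂_2 has invariant factor 2 > 1, so H_1 = Z/2.
  H_2: rank ker ∂_2 − rank ∂_3 = (12 − 12) − 0 = 0, and there is no ∂_3, so H_2 = 0.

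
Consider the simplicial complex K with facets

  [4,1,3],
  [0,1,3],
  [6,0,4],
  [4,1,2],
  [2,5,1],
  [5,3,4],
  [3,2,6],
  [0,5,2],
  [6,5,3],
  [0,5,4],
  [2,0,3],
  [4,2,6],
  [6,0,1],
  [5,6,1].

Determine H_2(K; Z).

H_2 ≅ Z.

Take the total order 0 < 1 < 2 < 3 < 4 < 5 < 6 on the vertex set. Then K (dimension 2) consists of the simplices:

  0-simplices (7): [0], [1], [2], [3], [4], [5], [6]
  1-simplices (21): [0,1], [0,2], [0,3], [0,4], [0,5], [0,6], [1,2], [1,3], [1,4], [1,5], [1,6], [2,3], [2,4], [2,5], [2,6], [3,4], [3,5], [3,6], [4,5], [4,6], [5,6]
  2-simplices (14): [0,1,3], [0,1,6], [0,2,3], [0,2,5], [0,4,5], [0,4,6], [1,2,4], [1,2,5], [1,3,4], [1,5,6], [2,3,6], [2,4,6], [3,4,5], [3,5,6]

so the chain groups are C_0 ≅ Z^7, C_1 ≅ Z^21, C_2 ≅ Z^14.

Boundary ∂_1: C_1 → C_0 maps an edge to its endpoints' difference, ∂[p,q] = q − p. For instance
  ∂[2,6] = [6] − [2].
The 7×21 boundary matrix has rank 6 and Smith normal form diag(1,1,1,1,1,1).

∂_2: C_2 → C_1 sends each 2-simplex [p,q,r] to [q,r] − [p,r] + [p,q]. For instance
  ∂[3,4,5] = [4,5] − [3,5] + [3,4],
  ∂[0,1,3] = [1,3] − [0,3] + [0,1].
The resulting 21×14 matrix has rank 13, and its Smith normal form has invariant factors (1,1,1,1,1,1,1,1,1,1,1,1,1).

Computing H_k = (kernel of ∂_k) / (image of ∂_{k+1}):

  H_2: rank ker ∂_2 − rank ∂_3 = (14 − 13) − 0 = 1, and there is no ∂_3, so H_2 ≅ Z.

(K is a triangulation of the torus T^2.)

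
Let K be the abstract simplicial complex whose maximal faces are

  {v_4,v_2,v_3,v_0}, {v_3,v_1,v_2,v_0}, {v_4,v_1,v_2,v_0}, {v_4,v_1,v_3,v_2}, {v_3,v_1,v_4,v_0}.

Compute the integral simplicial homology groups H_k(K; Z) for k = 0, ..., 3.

H_0 = Z,  H_1 = 0,  H_2 = 0,  H_3 = Z.

We work with the vertex ordering v_0 < v_1 < v_2 < v_3 < v_4. The simplices of K, each written with vertices in increasing order, are:

  0-simplices (5): [v_0], [v_1], [v_2], [v_3], [v_4]
  1-simplices (10): [v_0,v_1], [v_0,v_2], [v_0,v_3], [v_0,v_4], [v_1,v_2], [v_1,v_3], [v_1,v_4], [v_2,v_3], [v_2,v_4], [v_3,v_4]
  2-simplices (10): [v_0,v_1,v_2], [v_0,v_1,v_3], [v_0,v_1,v_4], [v_0,v_2,v_3], [v_0,v_2,v_4], [v_0,v_3,v_4], [v_1,v_2,v_3], [v_1,v_2,v_4], [v_1,v_3,v_4], [v_2,v_3,v_4]
  3-simplices (5): [v_0,v_1,v_2,v_3], [v_0,v_1,v_2,v_4], [v_0,v_1,v_3,v_4], [v_0,v_2,v_3,v_4], [v_1,v_2,v_3,v_4]

Hence C_0 ≅ Z^5, C_1 ≅ Z^10, C_2 ≅ Z^10, C_3 ≅ Z^5.

∂_1: C_1 → C_0 maps an edge to its endpoints' difference, ∂[p,q] = q − p.
The resulting 5×10 matrix has rank 4, and its Smith normal form has invariant factors (1,1,1,1).

Boundary ∂_2: C_2 → C_1 acts by ∂[p,q,r] = [q,r] − [p,r] + [p,q]. For instance
  ∂[v_0,v_2,v_4] = [v_2,v_4] − [v_0,v_4] + [v_0,v_2],
  ∂[v_1,v_2,v_4] = [v_2,v_4] − [v_1,v_4] + [v_1,v_2].
As a 10×10 matrix over Z this has rank 6, with invariant factors (1,1,1,1,1,1).

Boundary ∂_3: C_3 → C_2 sends each 3-simplex σ to the alternating sum Σ_i (−1)^i (σ with its i-th vertex removed). For instance
  ∂[v_0,v_1,v_2,v_4] = [v_1,v_2,v_4] − [v_0,v_2,v_4] + [v_0,v_1,v_4] − [v_0,v_1,v_2],
  ∂[v_1,v_2,v_3,v_4] = [v_2,v_3,v_4] − [v_1,v_3,v_4] + [v_1,v_2,v_4] − [v_1,v_2,v_3].
The resulting 10×5 matrix has rank 4, and its Smith normal form has invariant factors (1,1,1,1).

Computing H_k = (kernel of ∂_k) / (image of ∂_{k+1}):

  H_0: rank C_0 − rank ∂_1 = 5 − 4 = 1, and the invariant factors of ∂_1 are all 1, so H_0 ≅ Z.
  H_1: rank ker ∂_1 − rank ∂_2 = (10 − 4) − 6 = 0, and the invariant factors of ∂_2 are all 1, so H_1 ≅ 0.
  H_2: rank ker ∂_2 − rank ∂_3 = (10 − 6) − 4 = 0, and the invariant factors of ∂_3 are all 1, so H_2 ≅ 0.
  H_3: rank ker ∂_3 − rank ∂_4 = (5 − 4) − 0 = 1, and there is no ∂_4, so H_3 ≅ Z.

As a check, the Euler characteristic is 5 − 10 + 10 − 5 = 0, which agrees with 1 − 0 + 0 − 1 = 0.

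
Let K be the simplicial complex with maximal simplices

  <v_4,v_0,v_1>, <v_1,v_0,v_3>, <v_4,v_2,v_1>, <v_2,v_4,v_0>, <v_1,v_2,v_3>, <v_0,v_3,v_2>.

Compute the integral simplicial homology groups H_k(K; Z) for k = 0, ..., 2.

Fix the vertex order v_0 < v_1 < v_2 < v_3 < v_4 and write every simplex with vertices in increasing order. Then dim K = 2 and the simplices of K are:

  0-simplices (5): [v_0], [v_1], [v_2], [v_3], [v_4]
  1-simplices (9): [v_0,v_1], [v_0,v_2], [v_0,v_3], [v_0,v_4], [v_1,v_2], [v_1,v_3], [v_1,v_4], [v_2,v_3], [v_2,v_4]
  2-simplices (6): [v_0,v_1,v_3], [v_0,v_1,v_4], [v_0,v_2,v_3], [v_0,v_2,v_4], [v_1,v_2,v_3], [v_1,v_2,v_4]

giving chain groups C_0 ≅ Z^5, C_1 ≅ Z^9, C_2 ≅ Z^6.

∂_1: C_1 → C_0 is given by ∂[p,q] = [q] − [p].
As a 5×9 matrix over Z this has rank 4, with invariant factors (1,1,1,1).

Boundary ∂_2: C_2 → C_1 sends each 2-simplex [p,q,r] to [q,r] − [p,r] + [p,q]. For instance
  ∂[v_0,v_2,v_3] = [v_2,v_3] − [v_0,v_3] + [v_0,v_2],
  ∂[v_0,v_1,v_4] = [v_1,v_4] − [v_0,v_4] + [v_0,v_1].
The 9×6 boundary matrix has rank 5 and Smith normal form diag(1,1,1,1,1).

From H_k ≅ ker(∂_k) / im(∂_{k+1}) we obtain:

  H_0: rank C_0 − rank ∂_1 = 5 − 4 = 1, and the invariant factors of ∂_1 are all 1, so H_0 = Z.
  H_1: rank ker ∂_1 − rank ∂_2 = (9 − 4) − 5 = 0, and the invariant factors of ∂_2 are all 1, so H_1 = 0.
  H_2: rank ker ∂_2 − rank ∂_3 = (6 − 5) − 0 = 1, and there is no ∂_3, so H_2 = Z.

H_0 ≅ Z,  H_1 = 0,  H_2 ≅ Z.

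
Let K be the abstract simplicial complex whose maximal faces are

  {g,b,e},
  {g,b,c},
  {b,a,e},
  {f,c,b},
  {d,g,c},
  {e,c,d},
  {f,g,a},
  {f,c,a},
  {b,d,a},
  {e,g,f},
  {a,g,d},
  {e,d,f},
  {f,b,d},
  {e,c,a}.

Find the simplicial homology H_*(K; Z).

K has 7 vertices, 21 edges, 14 triangles.
rank ∂_0 = 0, rank ∂_1 = 6 ⇒ b_0 = 7 − 0 − 6 = 1; all invariant factors of ∂_1 are 1 so no torsion. So H_0 ≅ Z.
rank ∂_1 = 6, rank ∂_2 = 13 ⇒ b_1 = 21 − 6 − 13 = 2; all invariant factors of ∂_2 are 1 so no torsion. So H_1 ≅ Z^2.
rank ∂_2 = 13, rank ∂_3 = 0 ⇒ b_2 = 14 − 13 − 0 = 1. So H_2 ≅ Z.

H_0 ≅ Z,  H_1 ≅ Z^2,  H_2 ≅ Z.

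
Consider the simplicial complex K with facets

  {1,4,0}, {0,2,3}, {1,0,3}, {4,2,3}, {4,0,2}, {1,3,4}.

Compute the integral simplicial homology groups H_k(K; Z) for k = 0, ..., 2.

H_0 ≅ Z,  H_1 = 0,  H_2 ≅ Z.

Fix the vertex order 0 < 1 < 2 < 3 < 4 and write every simplex with vertices in increasing order. Then dim K = 2 and the simplices of K are:

  0-simplices (5): [0], [1], [2], [3], [4]
  1-simplices (9): [0,1], [0,2], [0,3], [0,4], [1,3], [1,4], [2,3], [2,4], [3,4]
  2-simplices (6): [0,1,3], [0,1,4], [0,2,3], [0,2,4], [1,3,4], [2,3,4]

so the chain groups are C_0 ≅ Z^5, C_1 ≅ Z^9, C_2 ≅ Z^6.

∂_1: C_1 → C_0 sends each edge [p,q] (with p < q) to q − p. For instance
  ∂[0,3] = [3] − [0].
The 5×9 boundary matrix has rank 4 and Smith normal form diag(1,1,1,1).

Boundary ∂_2: C_2 → C_1 maps a triangle to the signed sum of its edges. For instance
  ∂[0,2,3] = [2,3] − [0,3] + [0,2],
  ∂[0,1,3] = [1,3] − [0,3] + [0,1].
This gives a 9×6 integer matrix of rank 5; reducing to Smith normal form yields diagonal entries (1,1,1,1,1).

From H_k ≅ ker(∂_k) / im(∂_{k+1}) we obtain:

  H_0: rank C_0 − rank ∂_1 = 5 − 4 = 1, and the invariant factors of ∂_1 are all 1, so H_0 ≅ Z.
  H_1: rank ker ∂_1 − rank ∂_2 = (9 − 4) − 5 = 0, and the invariant factors of ∂_2 are all 1, so H_1 ≅ 0.
  H_2: rank ker ∂_2 − rank ∂_3 = (6 − 5) − 0 = 1, and there is no ∂_3, so H_2 ≅ Z.

As a check, the Euler characteristic is 5 − 9 + 6 = 2, which agrees with 1 − 0 + 1 = 2.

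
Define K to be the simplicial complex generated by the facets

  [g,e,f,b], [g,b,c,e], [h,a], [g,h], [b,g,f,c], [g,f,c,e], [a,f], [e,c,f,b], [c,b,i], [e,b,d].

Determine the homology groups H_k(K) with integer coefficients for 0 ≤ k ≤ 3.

Order the vertices as a < b < c < d < e < f < g < h < i. Listing each simplex with vertices in this order, K has dimension 3 with simplices:

  0-simplices (9): a, b, c, d, e, f, g, h, i
  1-simplices (17): af, ah, bc, bd, be, bf, bg, bi, ce, cf, cg, ci, de, ef, eg, fg, gh
  2-simplices (12): bce, bcf, bcg, bci, bde, bef, beg, bfg, cef, ceg, cfg, efg
  3-simplices (5): bcef, bceg, bcfg, befg, cefg

giving chain groups C_0 ≅ Z^9, C_1 ≅ Z^17, C_2 ≅ Z^12, C_3 ≅ Z^5.

Boundary ∂_1: C_1 → C_0 sends each edge [p,q] (with p < q) to q − p. For instance
  ∂ci = i − c.
The resulting 9×17 matrix has rank 8, and its Smith normal form has invariant factors (1,1,1,1,1,1,1,1).

Boundary ∂_2: C_2 → C_1 acts by ∂[p,q,r] = [q,r] − [p,r] + [p,q]. For instance
  ∂cef = ef − cf + ce,
  ∂bef = ef − bf + be.
The resulting 17×12 matrix has rank 8, and its Smith normal form has invariant factors (1,1,1,1,1,1,1,1).

The boundary map ∂_3: C_3 → C_2 sends each 3-simplex σ to the alternating sum Σ_i (−1)^i (σ with its i-th vertex removed). For instance
  ∂bcfg = cfg − bfg + bcg − bcf,
  ∂befg = efg − bfg + beg − bef.
The resulting 12×5 matrix has rank 4, and its Smith normal form has invariant factors (1,1,1,1).

Now H_k = ker ∂_k / im ∂_{k+1}, so:

  H_0: rank C_0 − rank ∂_1 = 9 − 8 = 1, and the invariant factors of ∂_1 are all 1, so H_0 = Z.
  H_1: rank ker ∂_1 − rank ∂_2 = (17 − 8) − 8 = 1, and the invariant factors of ∂_2 are all 1, so H_1 = Z.
  H_2: rank ker ∂_2 − rank ∂_3 = (12 − 8) − 4 = 0, and the invariant factors of ∂_3 are all 1, so H_2 = 0.
  H_3: rank ker ∂_3 − rank ∂_4 = (5 − 4) − 0 = 1, and there is no ∂_4, so H_3 = Z.

H_0 ≅ Z,  H_1 ≅ Z,  H_2 = 0,  H_3 ≅ Z.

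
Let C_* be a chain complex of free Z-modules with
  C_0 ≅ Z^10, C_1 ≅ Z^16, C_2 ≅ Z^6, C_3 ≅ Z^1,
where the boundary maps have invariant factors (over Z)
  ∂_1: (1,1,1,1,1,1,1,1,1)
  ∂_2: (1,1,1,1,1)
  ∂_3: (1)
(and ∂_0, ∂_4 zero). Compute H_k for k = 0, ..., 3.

H_0 ≅ Z,  H_1 ≅ Z^2,  H_2 = 0,  H_3 = 0.

H_0: b_0 = 10 − 0 − 9 = 1; torsion from ∂_1 factors > 1: none. So H_0 ≅ Z.
H_1: b_1 = 16 − 9 − 5 = 2; torsion from ∂_2 factors > 1: none. So H_1 ≅ Z^2.
H_2: b_2 = 6 − 5 − 1 = 0; torsion from ∂_3 factors > 1: none. So H_2 ≅ 0.
H_3: b_3 = 1 − 1 − 0 = 0; torsion from ∂_4 factors > 1: none. So H_3 ≅ 0.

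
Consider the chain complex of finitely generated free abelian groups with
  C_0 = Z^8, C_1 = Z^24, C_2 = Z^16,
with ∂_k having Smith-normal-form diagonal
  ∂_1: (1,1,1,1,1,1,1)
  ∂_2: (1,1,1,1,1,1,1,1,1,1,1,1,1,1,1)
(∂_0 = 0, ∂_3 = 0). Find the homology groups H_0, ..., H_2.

H_0: b_0 = 8 − 0 − 7 = 1; torsion from ∂_1 factors > 1: none. So H_0 ≅ Z.
H_1: b_1 = 24 − 7 − 15 = 2; torsion from ∂_2 factors > 1: none. So H_1 ≅ Z^2.
H_2: b_2 = 16 − 15 − 0 = 1; torsion from ∂_3 factors > 1: none. So H_2 ≅ Z.

H_0 ≅ Z,  H_1 ≅ Z^2,  H_2 ≅ Z.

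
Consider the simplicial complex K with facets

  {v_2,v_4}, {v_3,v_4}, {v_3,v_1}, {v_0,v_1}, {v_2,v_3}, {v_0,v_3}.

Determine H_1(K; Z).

H_1 = Z^2.

Order the vertices as v_0 < v_1 < v_2 < v_3 < v_4. Listing each simplex with vertices in this order, K has dimension 1 with simplices:

  0-simplices (5): [v_0], [v_1], [v_2], [v_3], [v_4]
  1-simplices (6): [v_0,v_1], [v_0,v_3], [v_1,v_3], [v_2,v_3], [v_2,v_4], [v_3,v_4]

so the chain groups are C_0 ≅ Z^5, C_1 ≅ Z^6.

The boundary map ∂_1: C_1 → C_0 is given by ∂[p,q] = [q] − [p]. For instance
  ∂[v_2,v_3] = [v_3] − [v_2].
As a 5×6 matrix over Z this has rank 4, with invariant factors (1,1,1,1).

Reading off H_k = ker ∂_k / im ∂_{k+1}:

  H_1: rank ker ∂_1 − rank ∂_2 = (6 − 4) − 0 = 2, and there is no ∂_2, so H_1 ≅ Z^2.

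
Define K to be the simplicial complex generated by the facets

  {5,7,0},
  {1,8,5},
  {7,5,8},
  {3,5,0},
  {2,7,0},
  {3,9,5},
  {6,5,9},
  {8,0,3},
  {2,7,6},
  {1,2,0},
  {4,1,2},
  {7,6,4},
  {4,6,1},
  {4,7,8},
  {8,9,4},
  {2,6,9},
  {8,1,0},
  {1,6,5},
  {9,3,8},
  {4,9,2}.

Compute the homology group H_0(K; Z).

H_0 = Z.

We work with the vertex ordering 0 < 1 < 2 < 3 < 4 < 5 < 6 < 7 < 8 < 9. The simplices of K, each written with vertices in increasing order, are:

  0-simplices (10): [0], [1], [2], [3], [4], [5], [6], [7], [8], [9]
  1-simplices (30): (30 of them)
  2-simplices (20): (20 of them)

so the chain groups are C_0 ≅ Z^10, C_1 ≅ Z^30, C_2 ≅ Z^20.

The boundary map ∂_1: C_1 → C_0 sends each edge [p,q] (with p < q) to q − p. For instance
  ∂[8,9] = [9] − [8].
This gives a 10×30 integer matrix of rank 9; reducing to Smith normal form yields diagonal entries (1,1,1,1,1,1,1,1,1).

Boundary ∂_2: C_2 → C_1 maps a triangle to the signed sum of its edges. For instance
  ∂[5,7,8] = [7,8] − [5,8] + [5,7],
  ∂[1,5,8] = [5,8] − [1,8] + [1,5].
As a 30×20 matrix over Z this has rank 20, with invariant factors (1,1,1,1,1,1,1,1,1,1,1,1,1,1,1,1,1,1,1,2).

Now H_k = ker ∂_k / im ∂_{k+1}, so:

  H_0: rank C_0 − rank ∂_1 = 10 − 9 = 1, and the invariant factors of ∂_1 are all 1, so H_0 ≅ Z.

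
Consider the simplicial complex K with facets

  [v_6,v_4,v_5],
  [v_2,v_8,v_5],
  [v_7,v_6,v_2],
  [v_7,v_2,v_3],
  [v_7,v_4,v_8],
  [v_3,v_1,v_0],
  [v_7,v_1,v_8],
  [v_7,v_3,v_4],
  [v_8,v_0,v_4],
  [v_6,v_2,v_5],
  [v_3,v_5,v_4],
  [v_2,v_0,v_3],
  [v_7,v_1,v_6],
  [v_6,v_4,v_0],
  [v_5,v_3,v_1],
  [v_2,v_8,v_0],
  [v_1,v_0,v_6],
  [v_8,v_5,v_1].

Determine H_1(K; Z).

H_1 ≅ Z^2.

We work with the vertex ordering v_0 < v_1 < v_2 < v_3 < v_4 < v_5 < v_6 < v_7 < v_8. The simplices of K, each written with vertices in increasing order, are:

  0-simplices (9): [v_0], [v_1], [v_2], [v_3], [v_4], [v_5], [v_6], [v_7], [v_8]
  1-simplices (27): (27 of them)
  2-simplices (18): (18 of them)

Hence C_0 ≅ Z^9, C_1 ≅ Z^27, C_2 ≅ Z^18.

The boundary map ∂_1: C_1 → C_0 sends each edge [p,q] (with p < q) to q − p.
This gives a 9×27 integer matrix of rank 8; reducing to Smith normal form yields diagonal entries (1,1,1,1,1,1,1,1).

The boundary map ∂_2: C_2 → C_1 sends each 2-simplex [p,q,r] to [q,r] − [p,r] + [p,q]. For instance
  ∂[v_2,v_5,v_6] = [v_5,v_6] − [v_2,v_6] + [v_2,v_5],
  ∂[v_3,v_4,v_7] = [v_4,v_7] − [v_3,v_7] + [v_3,v_4].
The resulting 27×18 matrix has rank 17, and its Smith normal form has invariant factors (1,1,1,1,1,1,1,1,1,1,1,1,1,1,1,1,1).

Computing H_k = (kernel of ∂_k) / (image of ∂_{k+1}):

  H_1: rank ker ∂_1 − rank ∂_2 = (27 − 8) − 17 = 2, and the invariant factors of ∂_2 are all 1, so H_1 = Z^2.

(K is a triangulation of the torus T^2.)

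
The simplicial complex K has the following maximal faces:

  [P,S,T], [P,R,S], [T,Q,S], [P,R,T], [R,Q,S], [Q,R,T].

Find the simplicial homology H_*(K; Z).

We work with the vertex ordering P < Q < R < S < T. The simplices of K, each written with vertices in increasing order, are:

  0-simplices (5): P, Q, R, S, T
  1-simplices (9): PR, PS, PT, QR, QS, QT, RS, RT, ST
  2-simplices (6): PRS, PRT, PST, QRS, QRT, QST

giving chain groups C_0 ≅ Z^5, C_1 ≅ Z^9, C_2 ≅ Z^6.

∂_1: C_1 → C_0 is given by ∂[p,q] = [q] − [p].
This gives a 5×9 integer matrix of rank 4; reducing to Smith normal form yields diagonal entries (1,1,1,1).

The boundary map ∂_2: C_2 → C_1 sends each 2-simplex [p,q,r] to [q,r] − [p,r] + [p,q]. For instance
  ∂QST = ST − QT + QS,
  ∂PRS = RS − PS + PR.
The resulting 9×6 matrix has rank 5, and its Smith normal form has invariant factors (1,1,1,1,1).

Reading off H_k = ker ∂_k / im ∂_{k+1}:

  H_0: rank C_0 − rank ∂_1 = 5 − 4 = 1, and the invariant factors of ∂_1 are all 1, so H_0 = Z.
  H_1: rank ker ∂_1 − rank ∂_2 = (9 − 4) − 5 = 0, and the invariant factors of ∂_2 are all 1, so H_1 = 0.
  H_2: rank ker ∂_2 − rank ∂_3 = (6 − 5) − 0 = 1, and there is no ∂_3, so H_2 = Z.

H_0 ≅ Z,  H_1 = 0,  H_2 ≅ Z.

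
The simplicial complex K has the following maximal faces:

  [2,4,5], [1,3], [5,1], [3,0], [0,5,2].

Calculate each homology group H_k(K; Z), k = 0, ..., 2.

Take the total order 0 < 1 < 2 < 3 < 4 < 5 on the vertex set. Then K (dimension 2) consists of the simplices:

  0-simplices (6): [0], [1], [2], [3], [4], [5]
  1-simplices (8): [0,2], [0,3], [0,5], [1,3], [1,5], [2,4], [2,5], [4,5]
  2-simplices (2): [0,2,5], [2,4,5]

giving chain groups C_0 ≅ Z^6, C_1 ≅ Z^8, C_2 ≅ Z^2.

Boundary ∂_1: C_1 → C_0 is given by ∂[p,q] = [q] − [p].
This gives a 6×8 integer matrix of rank 5; reducing to Smith normal form yields diagonal entries (1,1,1,1,1).

The boundary map ∂_2: C_2 → C_1 sends each 2-simplex [p,q,r] to [q,r] − [p,r] + [p,q]. For instance
  ∂[2,4,5] = [4,5] − [2,5] + [2,4],
  ∂[0,2,5] = [2,5] − [0,5] + [0,2].
The resulting 8×2 matrix has rank 2, and its Smith normal form has invariant factors (1,1).

Now H_k = ker ∂_k / im ∂_{k+1}, so:

  H_0: rank C_0 − rank ∂_1 = 6 − 5 = 1, and the invariant factors of ∂_1 are all 1, so H_0 ≅ Z.
  H_1: rank ker ∂_1 − rank ∂_2 = (8 − 5) − 2 = 1, and the invariant factors of ∂_2 are all 1, so H_1 ≅ Z.
  H_2: rank ker ∂_2 − rank ∂_3 = (2 − 2) − 0 = 0, and there is no ∂_3, so H_2 ≅ 0.

H_0 = Z,  H_1 = Z,  H_2 = 0.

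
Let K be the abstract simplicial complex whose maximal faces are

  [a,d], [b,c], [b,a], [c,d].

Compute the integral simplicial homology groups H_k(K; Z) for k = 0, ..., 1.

H_0 = Z,  H_1 = Z.

We work with the vertex ordering a < b < c < d. The simplices of K, each written with vertices in increasing order, are:

  0-simplices (4): a, b, c, d
  1-simplices (4): ab, ad, bc, cd

so the chain groups are C_0 ≅ Z^4, C_1 ≅ Z^4.

The boundary map ∂_1: C_1 → C_0 maps an edge to its endpoints' difference, ∂[p,q] = q − p. For instance
  ∂ad = d − a.
This gives a 4×4 integer matrix of rank 3; reducing to Smith normal form yields diagonal entries (1,1,1).

Now H_k = ker ∂_k / im ∂_{k+1}, so:

  H_0: rank C_0 − rank ∂_1 = 4 − 3 = 1, and the invariant factors of ∂_1 are all 1, so H_0 ≅ Z.
  H_1: rank ker ∂_1 − rank ∂_2 = (4 − 3) − 0 = 1, and there is no ∂_2, so H_1 ≅ Z.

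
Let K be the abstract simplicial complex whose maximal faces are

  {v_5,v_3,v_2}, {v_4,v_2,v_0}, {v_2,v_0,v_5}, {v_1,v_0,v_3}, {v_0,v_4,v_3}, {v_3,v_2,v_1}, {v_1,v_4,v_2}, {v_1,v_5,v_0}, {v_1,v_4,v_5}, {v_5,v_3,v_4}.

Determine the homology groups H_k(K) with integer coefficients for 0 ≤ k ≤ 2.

K has 6 vertices, 15 edges, 10 triangles.
rank ∂_0 = 0, rank ∂_1 = 5 ⇒ b_0 = 6 − 0 − 5 = 1; all invariant factors of ∂_1 are 1 so no torsion. So H_0 ≅ Z.
rank ∂_1 = 5, rank ∂_2 = 10 ⇒ b_1 = 15 − 5 − 10 = 0; ∂_2 has invariant factor(s) [2] giving torsion. So H_1 ≅ Z_2.
rank ∂_2 = 10, rank ∂_3 = 0 ⇒ b_2 = 10 − 10 − 0 = 0. So H_2 ≅ 0.

H_0 ≅ Z,  H_1 ≅ Z_2,  H_2 = 0.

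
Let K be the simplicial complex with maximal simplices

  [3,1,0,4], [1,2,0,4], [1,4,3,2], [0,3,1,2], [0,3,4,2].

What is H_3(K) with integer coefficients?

We work with the vertex ordering 0 < 1 < 2 < 3 < 4. The simplices of K, each written with vertices in increasing order, are:

  0-simplices (5): [0], [1], [2], [3], [4]
  1-simplices (10): [0,1], [0,2], [0,3], [0,4], [1,2], [1,3], [1,4], [2,3], [2,4], [3,4]
  2-simplices (10): [0,1,2], [0,1,3], [0,1,4], [0,2,3], [0,2,4], [0,3,4], [1,2,3], [1,2,4], [1,3,4], [2,3,4]
  3-simplices (5): [0,1,2,3], [0,1,2,4], [0,1,3,4], [0,2,3,4], [1,2,3,4]

giving chain groups C_0 ≅ Z^5, C_1 ≅ Z^10, C_2 ≅ Z^10, C_3 ≅ Z^5.

∂_1: C_1 → C_0 sends each edge [p,q] (with p < q) to q − p. For instance
  ∂[1,4] = [4] − [1].
The 5×10 boundary matrix has rank 4 and Smith normal form diag(1,1,1,1).

Boundary ∂_2: C_2 → C_1 sends each 2-simplex [p,q,r] to [q,r] − [p,r] + [p,q]. For instance
  ∂[1,2,4] = [2,4] − [1,4] + [1,2],
  ∂[0,3,4] = [3,4] − [0,4] + [0,3].
As a 10×10 matrix over Z this has rank 6, with invariant factors (1,1,1,1,1,1).

Boundary ∂_3: C_3 → C_2 sends each 3-simplex σ to the alternating sum Σ_i (−1)^i (σ with its i-th vertex removed). For instance
  ∂[1,2,3,4] = [2,3,4] − [1,3,4] + [1,2,4] − [1,2,3],
  ∂[0,1,2,3] = [1,2,3] − [0,2,3] + [0,1,3] − [0,1,2].
The 10×5 boundary matrix has rank 4 and Smith normal form diag(1,1,1,1).

Computing H_k = (kernel of ∂_k) / (image of ∂_{k+1}):

  H_3: rank ker ∂_3 − rank ∂_4 = (5 − 4) − 0 = 1, and there is no ∂_4, so H_3 = Z.

H_3 = Z.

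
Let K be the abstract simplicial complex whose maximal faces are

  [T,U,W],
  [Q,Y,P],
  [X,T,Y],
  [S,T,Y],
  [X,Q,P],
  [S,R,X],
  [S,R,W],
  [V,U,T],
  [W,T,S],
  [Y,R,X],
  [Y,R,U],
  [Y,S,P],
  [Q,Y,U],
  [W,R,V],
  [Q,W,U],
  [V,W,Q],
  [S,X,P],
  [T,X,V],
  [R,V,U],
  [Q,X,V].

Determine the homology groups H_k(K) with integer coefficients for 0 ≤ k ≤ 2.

H_0 = Z,  H_1 = Z ⊕ Z/2,  H_2 = 0.

K has 10 vertices, 30 edges, 20 triangles.
rank ∂_0 = 0, rank ∂_1 = 9 ⇒ b_0 = 10 − 0 − 9 = 1; all invariant factors of ∂_1 are 1 so no torsion. So H_0 = Z.
rank ∂_1 = 9, rank ∂_2 = 20 ⇒ b_1 = 30 − 9 − 20 = 1; ∂_2 has invariant factor(s) [2] giving torsion. So H_1 = Z ⊕ Z/2.
rank ∂_2 = 20, rank ∂_3 = 0 ⇒ b_2 = 20 − 20 − 0 = 0. So H_2 = 0.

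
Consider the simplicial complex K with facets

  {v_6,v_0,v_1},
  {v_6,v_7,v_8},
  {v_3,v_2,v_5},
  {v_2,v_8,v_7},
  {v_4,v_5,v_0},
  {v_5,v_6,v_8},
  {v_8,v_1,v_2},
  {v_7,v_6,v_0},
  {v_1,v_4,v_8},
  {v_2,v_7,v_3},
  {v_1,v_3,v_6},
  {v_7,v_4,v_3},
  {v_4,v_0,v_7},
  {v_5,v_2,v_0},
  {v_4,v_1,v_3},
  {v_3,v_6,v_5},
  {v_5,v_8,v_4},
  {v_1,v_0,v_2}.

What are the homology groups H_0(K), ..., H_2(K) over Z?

H_0 = Z,  H_1 = Z^2,  H_2 = Z.

Take the total order v_0 < v_1 < v_2 < v_3 < v_4 < v_5 < v_6 < v_7 < v_8 on the vertex set. Then K (dimension 2) consists of the simplices:

  0-simplices (9): [v_0], [v_1], [v_2], [v_3], [v_4], [v_5], [v_6], [v_7], [v_8]
  1-simplices (27): (27 of them)
  2-simplices (18): (18 of them)

giving chain groups C_0 ≅ Z^9, C_1 ≅ Z^27, C_2 ≅ Z^18.

The boundary map ∂_1: C_1 → C_0 is given by ∂[p,q] = [q] − [p].
As a 9×27 matrix over Z this has rank 8, with invariant factors (1,1,1,1,1,1,1,1).

The boundary map ∂_2: C_2 → C_1 sends each 2-simplex [p,q,r] to [q,r] − [p,r] + [p,q]. For instance
  ∂[v_0,v_6,v_7] = [v_6,v_7] − [v_0,v_7] + [v_0,v_6],
  ∂[v_3,v_5,v_6] = [v_5,v_6] − [v_3,v_6] + [v_3,v_5].
The 27×18 boundary matrix has rank 17 and Smith normal form diag(1,1,1,1,1,1,1,1,1,1,1,1,1,1,1,1,1).

Computing H_k = (kernel of ∂_k) / (image of ∂_{k+1}):

  H_0: rank C_0 − rank ∂_1 = 9 − 8 = 1, and the invariant factors of ∂_1 are all 1, so H_0 = Z.
  H_1: rank ker ∂_1 − rank ∂_2 = (27 − 8) − 17 = 2, and the invariant factors of ∂_2 are all 1, so H_1 = Z^2.
  H_2: rank ker ∂_2 − rank ∂_3 = (18 − 17) − 0 = 1, and there is no ∂_3, so H_2 = Z.

As a check, the Euler characteristic is 9 − 27 + 18 = 0, which agrees with 1 − 2 + 1 = 0.
(K is a triangulation of the torus T^2.)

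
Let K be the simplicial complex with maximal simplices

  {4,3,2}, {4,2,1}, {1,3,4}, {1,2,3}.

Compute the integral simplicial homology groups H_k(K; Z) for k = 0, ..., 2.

We work with the vertex ordering 1 < 2 < 3 < 4. The simplices of K, each written with vertices in increasing order, are:

  0-simplices (4): [1], [2], [3], [4]
  1-simplices (6): [1,2], [1,3], [1,4], [2,3], [2,4], [3,4]
  2-simplices (4): [1,2,3], [1,2,4], [1,3,4], [2,3,4]

giving chain groups C_0 ≅ Z^4, C_1 ≅ Z^6, C_2 ≅ Z^4.

Boundary ∂_1: C_1 → C_0 sends each edge [p,q] (with p < q) to q − p.
As a 4×6 matrix over Z this has rank 3, with invariant factors (1,1,1).

Boundary ∂_2: C_2 → C_1 maps a triangle to the signed sum of its edges. For instance
  ∂[2,3,4] = [3,4] − [2,4] + [2,3],
  ∂[1,2,4] = [2,4] − [1,4] + [1,2].
This gives a 6×4 integer matrix of rank 3; reducing to Smith normal form yields diagonal entries (1,1,1).

Reading off H_k = ker ∂_k / im ∂_{k+1}:

  H_0: rank C_0 − rank ∂_1 = 4 − 3 = 1, and the invariant factors of ∂_1 are all 1, so H_0 ≅ Z.
  H_1: rank ker ∂_1 − rank ∂_2 = (6 − 3) − 3 = 0, and the invariant factors of ∂_2 are all 1, so H_1 ≅ 0.
  H_2: rank ker ∂_2 − rank ∂_3 = (4 − 3) − 0 = 1, and there is no ∂_3, so H_2 ≅ Z.

H_0 = Z,  H_1 = 0,  H_2 = Z.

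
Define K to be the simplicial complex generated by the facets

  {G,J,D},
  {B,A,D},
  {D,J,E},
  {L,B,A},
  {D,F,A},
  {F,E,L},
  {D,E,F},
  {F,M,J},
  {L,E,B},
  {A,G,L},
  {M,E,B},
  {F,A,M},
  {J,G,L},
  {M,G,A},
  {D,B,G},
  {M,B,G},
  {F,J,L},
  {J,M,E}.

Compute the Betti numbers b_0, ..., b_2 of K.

b_0 = 1, b_1 = 1, b_2 = 0.

Take the total order A < B < D < E < F < G < J < L < M on the vertex set. Then K (dimension 2) consists of the simplices:

  0-simplices (9): A, B, D, E, F, G, J, L, M
  1-simplices (27): AB, AD, AF, AG, AL, AM, BD, BE, BG, BL, BM, DE, DF, DG, DJ, EF, EJ, EL, EM, FJ, FL, FM, GJ, GL, GM, JL, JM
  2-simplices (18): ABD, ABL, ADF, AFM, AGL, AGM, BDG, BEL, BEM, BGM, DEF, DEJ, DGJ, EFL, EJM, FJL, FJM, GJL

Hence C_0 ≅ Z^9, C_1 ≅ Z^27, C_2 ≅ Z^18.

Boundary ∂_1: C_1 → C_0 maps an edge to its endpoints' difference, ∂[p,q] = q − p. For instance
  ∂FJ = J − F.
The resulting 9×27 matrix has rank 8, and its Smith normal form has invariant factors (1,1,1,1,1,1,1,1).

∂_2: C_2 → C_1 maps a triangle to the signed sum of its edges. For instance
  ∂DEJ = EJ − DJ + DE,
  ∂AGM = GM − AM + AG.
The 27×18 boundary matrix has rank 18 and Smith normal form diag(1,1,1,1,1,1,1,1,1,1,1,1,1,1,1,1,1,2).

From H_k ≅ ker(∂_k) / im(∂_{k+1}) we obtain:

  H_0: rank C_0 − rank ∂_1 = 9 − 8 = 1, and the invariant factors of ∂_1 are all 1, so H_0 = Z.
  H_1: rank ker ∂_1 − rank ∂_2 = (27 − 8) − 18 = 1, and ∂_2 has invariant factor 2 > 1, so H_1 = Z ⊕ Z/2.
  H_2: rank ker ∂_2 − rank ∂_3 = (18 − 18) − 0 = 0, and there is no ∂_3, so H_2 = 0.

Hence the Betti numbers are b_0 = 1, b_1 = 1, b_2 = 0.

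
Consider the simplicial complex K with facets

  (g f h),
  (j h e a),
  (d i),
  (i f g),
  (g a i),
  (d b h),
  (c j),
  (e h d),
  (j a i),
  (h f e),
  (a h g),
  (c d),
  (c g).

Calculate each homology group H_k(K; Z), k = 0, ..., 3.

H_0 = Z,  H_1 = Z^3,  H_2 = 0,  H_3 = 0.

Fix the vertex order a < b < c < d < e < f < g < h < i < j and write every simplex with vertices in increasing order. Then dim K = 3 and the simplices of K are:

  0-simplices (10): a, b, c, d, e, f, g, h, i, j
  1-simplices (23): ae, ag, ah, ai, aj, bd, bh, cd, cg, cj, de, dh, di, ef, eh, ej, fg, fh, fi, gh, gi, hj, ij
  2-simplices (12): aeh, aej, agh, agi, ahj, aij, bdh, deh, efh, ehj, fgh, fgi
  3-simplices (1): aehj

giving chain groups C_0 ≅ Z^10, C_1 ≅ Z^23, C_2 ≅ Z^12, C_3 ≅ Z^1.

The boundary map ∂_1: C_1 → C_0 maps an edge to its endpoints' difference, ∂[p,q] = q − p. For instance
  ∂fg = g − f.
This gives a 10×23 integer matrix of rank 9; reducing to Smith normal form yields diagonal entries (1,1,1,1,1,1,1,1,1).

∂_2: C_2 → C_1 acts by ∂[p,q,r] = [q,r] − [p,r] + [p,q]. For instance
  ∂fgh = gh − fh + fg,
  ∂bdh = dh − bh + bd.
The 23×12 boundary matrix has rank 11 and Smith normal form diag(1,1,1,1,1,1,1,1,1,1,1).

Boundary ∂_3: C_3 → C_2 sends each 3-simplex σ to the alternating sum Σ_i (−1)^i (σ with its i-th vertex removed). For instance
  ∂aehj = ehj − ahj + aej − aeh.
The 12×1 boundary matrix has rank 1 and Smith normal form diag(1).

Computing H_k = (kernel of ∂_k) / (image of ∂_{k+1}):

  H_0: rank C_0 − rank ∂_1 = 10 − 9 = 1, and the invariant factors of ∂_1 are all 1, so H_0 ≅ Z.
  H_1: rank ker ∂_1 − rank ∂_2 = (23 − 9) − 11 = 3, and the invariant factors of ∂_2 are all 1, so H_1 ≅ Z^3.
  H_2: rank ker ∂_2 − rank ∂_3 = (12 − 11) − 1 = 0, and the invariant factors of ∂_3 are all 1, so H_2 ≅ 0.
  H_3: rank ker ∂_3 − rank ∂_4 = (1 − 1) − 0 = 0, and there is no ∂_4, so H_3 ≅ 0.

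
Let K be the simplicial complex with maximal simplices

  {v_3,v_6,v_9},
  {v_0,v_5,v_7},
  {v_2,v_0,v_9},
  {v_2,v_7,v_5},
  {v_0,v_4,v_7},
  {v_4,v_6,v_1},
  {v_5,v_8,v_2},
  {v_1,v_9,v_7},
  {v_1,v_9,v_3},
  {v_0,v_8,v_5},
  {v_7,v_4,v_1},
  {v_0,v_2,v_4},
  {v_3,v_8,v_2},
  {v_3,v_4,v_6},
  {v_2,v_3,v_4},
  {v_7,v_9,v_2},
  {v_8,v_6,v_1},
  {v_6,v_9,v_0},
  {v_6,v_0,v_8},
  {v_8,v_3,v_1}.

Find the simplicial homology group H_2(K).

K has 10 vertices, 30 edges, 20 triangles.
rank ∂_2 = 20, rank ∂_3 = 0 ⇒ b_2 = 20 − 20 − 0 = 0. So H_2 = 0.

H_2 ≅ 0.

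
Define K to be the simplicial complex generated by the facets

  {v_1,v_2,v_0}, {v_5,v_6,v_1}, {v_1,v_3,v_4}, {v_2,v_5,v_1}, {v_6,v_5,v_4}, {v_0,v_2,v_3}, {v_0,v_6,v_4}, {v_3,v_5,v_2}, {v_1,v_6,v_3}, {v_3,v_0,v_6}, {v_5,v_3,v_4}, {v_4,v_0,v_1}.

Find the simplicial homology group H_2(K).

H_2 = 0.

Order the vertices as v_0 < v_1 < v_2 < v_3 < v_4 < v_5 < v_6. Listing each simplex with vertices in this order, K has dimension 2 with simplices:

  0-simplices (7): [v_0], [v_1], [v_2], [v_3], [v_4], [v_5], [v_6]
  1-simplices (18): (18 of them)
  2-simplices (12): (12 of them)

giving chain groups C_0 ≅ Z^7, C_1 ≅ Z^18, C_2 ≅ Z^12.

Boundary ∂_1: C_1 → C_0 maps an edge to its endpoints' difference, ∂[p,q] = q − p.
This gives a 7×18 integer matrix of rank 6; reducing to Smith normal form yields diagonal entries (1,1,1,1,1,1).

The boundary map ∂_2: C_2 → C_1 sends each 2-simplex [p,q,r] to [q,r] − [p,r] + [p,q]. For instance
  ∂[v_0,v_4,v_6] = [v_4,v_6] − [v_0,v_6] + [v_0,v_4],
  ∂[v_0,v_1,v_4] = [v_1,v_4] − [v_0,v_4] + [v_0,v_1].
This gives a 18×12 integer matrix of rank 12; reducing to Smith normal form yields diagonal entries (1,1,1,1,1,1,1,1,1,1,1,2).

Reading off H_k = ker ∂_k / im ∂_{k+1}:

  H_2: rank ker ∂_2 − rank ∂_3 = (12 − 12) − 0 = 0, and there is no ∂_3, so H_2 = 0.

(K is a triangulation of the real projective plane RP^2.)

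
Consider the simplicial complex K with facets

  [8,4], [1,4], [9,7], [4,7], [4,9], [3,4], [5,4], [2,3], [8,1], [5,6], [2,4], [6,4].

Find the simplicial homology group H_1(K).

H_1 = Z^4.

K has 9 vertices, 12 edges.
rank ∂_1 = 8, rank ∂_2 = 0 ⇒ b_1 = 12 − 8 − 0 = 4. So H_1 = Z^4.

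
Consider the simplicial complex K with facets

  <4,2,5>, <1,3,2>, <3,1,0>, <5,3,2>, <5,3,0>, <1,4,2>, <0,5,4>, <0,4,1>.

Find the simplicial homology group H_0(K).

We work with the vertex ordering 0 < 1 < 2 < 3 < 4 < 5. The simplices of K, each written with vertices in increasing order, are:

  0-simplices (6): [0], [1], [2], [3], [4], [5]
  1-simplices (12): [0,1], [0,3], [0,4], [0,5], [1,2], [1,3], [1,4], [2,3], [2,4], [2,5], [3,5], [4,5]
  2-simplices (8): [0,1,3], [0,1,4], [0,3,5], [0,4,5], [1,2,3], [1,2,4], [2,3,5], [2,4,5]

giving chain groups C_0 ≅ Z^6, C_1 ≅ Z^12, C_2 ≅ Z^8.

Boundary ∂_1: C_1 → C_0 is given by ∂[p,q] = [q] − [p].
As a 6×12 matrix over Z this has rank 5, with invariant factors (1,1,1,1,1).

The boundary map ∂_2: C_2 → C_1 sends each 2-simplex [p,q,r] to [q,r] − [p,r] + [p,q]. For instance
  ∂[0,1,4] = [1,4] − [0,4] + [0,1],
  ∂[0,3,5] = [3,5] − [0,5] + [0,3].
The resulting 12×8 matrix has rank 7, and its Smith normal form has invariant factors (1,1,1,1,1,1,1).

From H_k ≅ ker(∂_k) / im(∂_{k+1}) we obtain:

  H_0: rank C_0 − rank ∂_1 = 6 − 5 = 1, and the invariant factors of ∂_1 are all 1, so H_0 ≅ Z.

(K is a triangulation of the 2-sphere S^2.)

H_0 = Z.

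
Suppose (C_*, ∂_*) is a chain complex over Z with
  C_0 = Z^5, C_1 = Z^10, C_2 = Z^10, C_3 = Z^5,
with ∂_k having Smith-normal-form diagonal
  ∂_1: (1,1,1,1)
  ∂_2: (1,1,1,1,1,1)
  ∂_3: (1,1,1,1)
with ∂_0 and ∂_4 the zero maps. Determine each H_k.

H_0 = Z,  H_1 = 0,  H_2 = 0,  H_3 = Z.

H_0: b_0 = 5 − 0 − 4 = 1; torsion from ∂_1 factors > 1: none. So H_0 = Z.
H_1: b_1 = 10 − 4 − 6 = 0; torsion from ∂_2 factors > 1: none. So H_1 = 0.
H_2: b_2 = 10 − 6 − 4 = 0; torsion from ∂_3 factors > 1: none. So H_2 = 0.
H_3: b_3 = 5 − 4 − 0 = 1; torsion from ∂_4 factors > 1: none. So H_3 = Z.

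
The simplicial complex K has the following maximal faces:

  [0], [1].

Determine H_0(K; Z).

Fix the vertex order 0 < 1 and write every simplex with vertices in increasing order. Then dim K = 0 and the simplices of K are:

  0-simplices (2): [0], [1]

giving chain groups C_0 ≅ Z^2.

Now H_k = ker ∂_k / im ∂_{k+1}, so:

  H_0: rank C_0 − rank ∂_1 = 2 − 0 = 2, and there is no ∂_1, so H_0 ≅ Z^2.

H_0 = Z^2.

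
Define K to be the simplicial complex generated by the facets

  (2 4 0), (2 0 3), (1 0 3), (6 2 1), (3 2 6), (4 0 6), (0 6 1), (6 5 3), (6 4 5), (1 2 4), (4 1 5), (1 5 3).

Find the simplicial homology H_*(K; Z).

H_0 ≅ Z,  H_1 ≅ Z/2,  H_2 = 0.

Fix the vertex order 0 < 1 < 2 < 3 < 4 < 5 < 6 and write every simplex with vertices in increasing order. Then dim K = 2 and the simplices of K are:

  0-simplices (7): [0], [1], [2], [3], [4], [5], [6]
  1-simplices (18): [0,1], [0,2], [0,3], [0,4], [0,6], [1,2], [1,3], [1,4], [1,5], [1,6], [2,3], [2,4], [2,6], [3,5], [3,6], [4,5], [4,6], [5,6]
  2-simplices (12): [0,1,3], [0,1,6], [0,2,3], [0,2,4], [0,4,6], [1,2,4], [1,2,6], [1,3,5], [1,4,5], [2,3,6], [3,5,6], [4,5,6]

Hence C_0 ≅ Z^7, C_1 ≅ Z^18, C_2 ≅ Z^12.

Boundary ∂_1: C_1 → C_0 maps an edge to its endpoints' difference, ∂[p,q] = q − p. For instance
  ∂[1,4] = [4] − [1].
As a 7×18 matrix over Z this has rank 6, with invariant factors (1,1,1,1,1,1).

The boundary map ∂_2: C_2 → C_1 maps a triangle to the signed sum of its edges. For instance
  ∂[0,2,3] = [2,3] − [0,3] + [0,2],
  ∂[3,5,6] = [5,6] − [3,6] + [3,5].
The resulting 18×12 matrix has rank 12, and its Smith normal form has invariant factors (1,1,1,1,1,1,1,1,1,1,1,2).

From H_k ≅ ker(∂_k) / im(∂_{k+1}) we obtain:

  H_0: rank C_0 − rank ∂_1 = 7 − 6 = 1, and the invariant factors of ∂_1 are all 1, so H_0 ≅ Z.
  H_1: rank ker ∂_1 − rank ∂_2 = (18 − 6) − 12 = 0, and ∂_2 has invariant factor 2 > 1, so H_1 ≅ Z/2.
  H_2: rank ker ∂_2 − rank ∂_3 = (12 − 12) − 0 = 0, and there is no ∂_3, so H_2 ≅ 0.

As a check, the Euler characteristic is 7 − 18 + 12 = 1, which agrees with 1 − 0 + 0 = 1.
(K is a triangulation of the real projective plane RP^2.)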